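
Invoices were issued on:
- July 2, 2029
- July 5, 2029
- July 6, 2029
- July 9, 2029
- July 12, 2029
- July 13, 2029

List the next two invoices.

July 16, 2029; July 19, 2029

Gaps: 3, 1, 3, 3, 1 days — not constant, but cyclic with period 3.
The events fall on every Monday, Thursday and Friday.
The following Monday is July 16, 2029.
Next Thursday: July 19, 2029.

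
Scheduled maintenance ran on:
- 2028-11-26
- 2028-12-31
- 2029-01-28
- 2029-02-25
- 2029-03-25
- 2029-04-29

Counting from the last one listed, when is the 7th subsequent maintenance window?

All Sundays; the gaps (35, 28, 28, 28, 35) vary with month length.
This is the last Sunday of each month.
May 2029 ends with Sunday 2029-05-27.
Last Sunday of June 2029: 2029-06-24.
Last Sunday of July 2029: 2029-07-29.
Last Sunday of August 2029: 2029-08-26.
Last Sunday of September 2029: 2029-09-30.
Last Sunday of October 2029: 2029-10-28.
Last Sunday of November 2029: 2029-11-25.

2029-11-25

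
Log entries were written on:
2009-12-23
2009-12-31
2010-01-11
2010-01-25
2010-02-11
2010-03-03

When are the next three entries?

Intervals are 8, 11, 14, 17, 20 days — an arithmetic progression with common difference 3.
Next gap: 23 days. 2010-03-03 + 23 days = 2010-03-26.
Next gap: 26 days. 2010-03-26 + 26 days = 2010-04-21.
Next gap: 29 days. 2010-04-21 + 29 days = 2010-05-20.

2010-03-26, 2010-04-21, 2010-05-20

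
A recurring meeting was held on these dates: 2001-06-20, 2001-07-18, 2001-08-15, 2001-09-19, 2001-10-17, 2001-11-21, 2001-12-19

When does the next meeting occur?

Gaps: 28, 28, 35, 28, 35, 28 days — a mix of 28 and 35. Every date is a Wednesday.
Each is the 3rd Wednesday of its month.
3rd Wednesday of January 2002: 2002-01-16.

2002-01-16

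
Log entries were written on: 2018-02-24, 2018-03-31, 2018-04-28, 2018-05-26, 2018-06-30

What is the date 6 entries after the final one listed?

2018-12-29

All Saturdays; the gaps (35, 28, 28, 35) vary with month length.
This is the last Saturday of each month.
July 2018 ends with Saturday 2018-07-28.
Last Saturday of August 2018: 2018-08-25.
Last Saturday of September 2018: 2018-09-29.
Last Saturday of October 2018: 2018-10-27.
Last Saturday of November 2018: 2018-11-24.
December 2018 ends with Saturday 2018-12-29.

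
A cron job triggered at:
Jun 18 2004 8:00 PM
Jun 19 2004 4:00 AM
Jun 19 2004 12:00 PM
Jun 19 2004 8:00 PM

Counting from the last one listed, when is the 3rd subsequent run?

The interval is a steady 8 hours (8, 8, 8).
Jun 19 2004 8:00 PM + 8 h = Jun 20 2004 4:00 AM.
Jun 20 2004 4:00 AM + 8 h = Jun 20 2004 12:00 PM.
Jun 20 2004 12:00 PM + 8 h = Jun 20 2004 8:00 PM.

Jun 20 2004 8:00 PM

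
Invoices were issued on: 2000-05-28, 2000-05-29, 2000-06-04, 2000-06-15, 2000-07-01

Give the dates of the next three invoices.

2000-07-22, 2000-08-17, 2000-09-17

The spacing grows by 5 each time: 1, 6, 11, 16 days.
Next gap: 21 days. 2000-07-01 + 21 days = 2000-07-22.
Next gap: 26 days. 2000-07-22 + 26 days = 2000-08-17.
Next gap: 31 days. 2000-08-17 + 31 days = 2000-09-17.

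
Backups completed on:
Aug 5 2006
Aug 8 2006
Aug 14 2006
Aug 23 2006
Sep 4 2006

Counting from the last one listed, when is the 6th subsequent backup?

The spacing grows by 3 each time: 3, 6, 9, 12 days.
Next gap: 15 days. Sep 4 2006 + 15 days = Sep 19 2006.
Next gap: 18 days. Sep 19 2006 + 18 days = Oct 7 2006.
Next gap: 21 days. Oct 7 2006 + 21 days = Oct 28 2006.
Next gap: 24 days. Oct 28 2006 + 24 days = Nov 21 2006.
Next gap: 27 days. Nov 21 2006 + 27 days = Dec 18 2006.
Next gap: 30 days. Dec 18 2006 + 30 days = Jan 17 2007.

Jan 17 2007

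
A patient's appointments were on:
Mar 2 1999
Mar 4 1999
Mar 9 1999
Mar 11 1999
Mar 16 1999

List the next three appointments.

Mar 18 1999, Mar 23 1999, Mar 25 1999

The gap pattern 2, 5, 2, 5 repeats every 2 events.
These are the Tuesdays and Thursdays of each week.
Next Thursday: Mar 18 1999.
The following Tuesday is Mar 23 1999.
Next Thursday: Mar 25 1999.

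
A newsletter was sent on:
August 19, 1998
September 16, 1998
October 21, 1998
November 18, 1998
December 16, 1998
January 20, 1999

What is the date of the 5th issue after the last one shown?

These are Wednesdays at 28- or 35-day spacing (28, 35, 28, 28, 35).
The pattern: 3rd Wednesday of the month.
February 1999 — 3rd Wednesday is February 17, 1999.
3rd Wednesday of March 1999: March 17, 1999.
3rd Wednesday of April 1999: April 21, 1999.
3rd Wednesday of May 1999: May 19, 1999.
June 1999 — 3rd Wednesday is June 16, 1999.

June 16, 1999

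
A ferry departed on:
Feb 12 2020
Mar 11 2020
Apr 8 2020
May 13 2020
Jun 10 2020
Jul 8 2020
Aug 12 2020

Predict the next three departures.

These are Wednesdays at 28- or 35-day spacing (28, 28, 35, 28, 28, 35).
The pattern: 2nd Wednesday of the month.
September 2020 — 2nd Wednesday is Sep 9 2020.
2nd Wednesday of October 2020: Oct 14 2020.
2nd Wednesday of November 2020: Nov 11 2020.

Sep 9 2020, Oct 14 2020, Nov 11 2020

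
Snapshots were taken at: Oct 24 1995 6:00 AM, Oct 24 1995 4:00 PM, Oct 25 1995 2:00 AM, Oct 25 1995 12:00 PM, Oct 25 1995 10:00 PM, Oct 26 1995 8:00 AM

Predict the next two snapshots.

Spacing: 10, 10, 10, 10, 10 h — constant 10 h.
Oct 26 1995 8:00 AM + 10 h = Oct 26 1995 6:00 PM.
Oct 26 1995 6:00 PM + 10 h = Oct 27 1995 4:00 AM.

Oct 26 1995 6:00 PM, Oct 27 1995 4:00 AM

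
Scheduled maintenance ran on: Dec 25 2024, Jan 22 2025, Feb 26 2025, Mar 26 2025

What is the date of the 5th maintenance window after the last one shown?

Gaps: 28, 35, 28 days — a mix of 28 and 35. Every date is a Wednesday.
Each is the 4th Wednesday of its month.
April 2025 — 4th Wednesday is Apr 23 2025.
May 2025 — 4th Wednesday is May 28 2025.
4th Wednesday of June 2025: Jun 25 2025.
4th Wednesday of July 2025: Jul 23 2025.
August 2025 — 4th Wednesday is Aug 27 2025.

Aug 27 2025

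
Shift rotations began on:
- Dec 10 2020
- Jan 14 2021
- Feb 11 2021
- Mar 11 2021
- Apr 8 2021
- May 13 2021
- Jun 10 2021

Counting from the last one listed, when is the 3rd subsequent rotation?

Sep 9 2021

Gaps: 35, 28, 28, 28, 35, 28 days — a mix of 28 and 35. Every date is a Thursday.
Each is the 2nd Thursday of its month.
2nd Thursday of July 2021: Jul 8 2021.
2nd Thursday of August 2021: Aug 12 2021.
September 2021 — 2nd Thursday is Sep 9 2021.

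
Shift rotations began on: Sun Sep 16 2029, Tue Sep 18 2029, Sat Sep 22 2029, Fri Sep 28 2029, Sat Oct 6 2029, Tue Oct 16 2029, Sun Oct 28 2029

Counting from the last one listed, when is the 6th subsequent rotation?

Tue Feb 19 2030

The spacing grows by 2 each time: 2, 4, 6, 8, 10, 12 days.
Next gap: 14 days. Sun Oct 28 2029 + 14 days = Sun Nov 11 2029.
Next gap: 16 days. Sun Nov 11 2029 + 16 days = Tue Nov 27 2029.
Next gap: 18 days. Tue Nov 27 2029 + 18 days = Sat Dec 15 2029.
Next gap: 20 days. Sat Dec 15 2029 + 20 days = Fri Jan 4 2030.
Next gap: 22 days. Fri Jan 4 2030 + 22 days = Sat Jan 26 2030.
Next gap: 24 days. Sat Jan 26 2030 + 24 days = Tue Feb 19 2030.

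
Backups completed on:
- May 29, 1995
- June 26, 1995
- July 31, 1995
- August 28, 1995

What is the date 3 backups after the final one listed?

Every date is a Monday; gaps 28, 35, 28 days.
Each is the last Monday of its month (at least one falls on the 29th or later, ruling out '4th Monday').
Last Monday of September 1995: September 25, 1995.
October 1995 ends with Monday October 30, 1995.
November 1995 ends with Monday November 27, 1995.

November 27, 1995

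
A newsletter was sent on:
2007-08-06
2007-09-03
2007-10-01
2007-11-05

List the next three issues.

2007-12-03, 2008-01-07, 2008-02-04

All dates are Mondays, 28, 28, 35 days apart.
Specifically, the 1st Monday of each month.
1st Monday of December 2007: 2007-12-03.
1st Monday of January 2008: 2008-01-07.
1st Monday of February 2008: 2008-02-04.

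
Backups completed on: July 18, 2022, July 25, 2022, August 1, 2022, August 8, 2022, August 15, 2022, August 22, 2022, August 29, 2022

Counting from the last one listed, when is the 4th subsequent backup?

The spacing is 7, 7, 7, 7, 7, 7 days — always 7 days.
August 29, 2022 + 7 days = September 5, 2022.
September 5, 2022 + 7 days = September 12, 2022.
September 12, 2022 + 7 days = September 19, 2022.
September 19, 2022 + 7 days = September 26, 2022.

September 26, 2022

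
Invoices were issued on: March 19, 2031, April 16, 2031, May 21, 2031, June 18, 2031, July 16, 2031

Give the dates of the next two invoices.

These are Wednesdays at 28- or 35-day spacing (28, 35, 28, 28).
The pattern: 3rd Wednesday of the month.
August 2031 — 3rd Wednesday is August 20, 2031.
September 2031 — 3rd Wednesday is September 17, 2031.

August 20, 2031; September 17, 2031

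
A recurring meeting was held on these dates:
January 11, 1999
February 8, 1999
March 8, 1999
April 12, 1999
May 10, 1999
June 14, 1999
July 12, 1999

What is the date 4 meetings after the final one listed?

November 8, 1999

These are Mondays at 28- or 35-day spacing (28, 28, 35, 28, 35, 28).
The pattern: 2nd Monday of the month.
2nd Monday of August 1999: August 9, 1999.
2nd Monday of September 1999: September 13, 1999.
October 1999 — 2nd Monday is October 11, 1999.
November 1999 — 2nd Monday is November 8, 1999.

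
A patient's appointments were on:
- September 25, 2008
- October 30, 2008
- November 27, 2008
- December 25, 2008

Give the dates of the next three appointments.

January 29, 2009; February 26, 2009; March 26, 2009

All Thursdays; the gaps (35, 28, 28) vary with month length.
This is the last Thursday of each month.
January 2009 ends with Thursday January 29, 2009.
February 2009 ends with Thursday February 26, 2009.
Last Thursday of March 2009: March 26, 2009.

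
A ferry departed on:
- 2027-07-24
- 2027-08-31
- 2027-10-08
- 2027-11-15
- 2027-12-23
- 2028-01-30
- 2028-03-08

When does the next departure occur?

2028-04-15

The spacing is 38, 38, 38, 38, 38, 38 days — always 38 days.
2028-03-08 + 38 days = 2028-04-15.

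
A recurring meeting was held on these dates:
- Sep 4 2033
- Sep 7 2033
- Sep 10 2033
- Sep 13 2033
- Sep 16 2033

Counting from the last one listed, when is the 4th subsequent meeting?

The spacing is 3, 3, 3, 3 days — always 3 days.
Sep 16 2033 + 3 days = Sep 19 2033.
Sep 19 2033 + 3 days = Sep 22 2033.
Sep 22 2033 + 3 days = Sep 25 2033.
Sep 25 2033 + 3 days = Sep 28 2033.

Sep 28 2033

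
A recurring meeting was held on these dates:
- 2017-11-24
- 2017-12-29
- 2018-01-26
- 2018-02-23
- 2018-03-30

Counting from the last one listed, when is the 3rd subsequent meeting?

Every date is a Friday; gaps 35, 28, 28, 35 days.
Each is the last Friday of its month (at least one falls on the 29th or later, ruling out '4th Friday').
Last Friday of April 2018: 2018-04-27.
May 2018 ends with Friday 2018-05-25.
June 2018 ends with Friday 2018-06-29.

2018-06-29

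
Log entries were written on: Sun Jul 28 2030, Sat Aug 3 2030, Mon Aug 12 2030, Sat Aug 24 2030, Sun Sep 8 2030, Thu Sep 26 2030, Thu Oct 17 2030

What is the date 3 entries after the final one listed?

Gaps: 6, 9, 12, 15, 18, 21 days — each gap is 3 larger than the previous one.
Next gap: 24 days. Thu Oct 17 2030 + 24 days = Sun Nov 10 2030.
Next gap: 27 days. Sun Nov 10 2030 + 27 days = Sat Dec 7 2030.
Next gap: 30 days. Sat Dec 7 2030 + 30 days = Mon Jan 6 2031.

Mon Jan 6 2031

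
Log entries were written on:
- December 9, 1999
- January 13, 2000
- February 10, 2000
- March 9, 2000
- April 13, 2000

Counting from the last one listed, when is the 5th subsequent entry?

September 14, 2000

Gaps: 35, 28, 28, 35 days — a mix of 28 and 35. Every date is a Thursday.
Each is the 2nd Thursday of its month.
May 2000 — 2nd Thursday is May 11, 2000.
2nd Thursday of June 2000: June 8, 2000.
July 2000 — 2nd Thursday is July 13, 2000.
August 2000 — 2nd Thursday is August 10, 2000.
2nd Thursday of September 2000: September 14, 2000.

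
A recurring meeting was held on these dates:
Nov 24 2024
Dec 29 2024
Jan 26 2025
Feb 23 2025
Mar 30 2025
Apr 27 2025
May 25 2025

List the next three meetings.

Jun 29 2025, Jul 27 2025, Aug 31 2025

These are Sundays with 35, 28, 28, 35, 28, 28-day gaps.
Each is the final Sunday of its month — Dec 29 2024 is past the 28th, so '4th Sunday' doesn't fit.
Last Sunday of June 2025: Jun 29 2025.
July 2025 ends with Sunday Jul 27 2025.
Last Sunday of August 2025: Aug 31 2025.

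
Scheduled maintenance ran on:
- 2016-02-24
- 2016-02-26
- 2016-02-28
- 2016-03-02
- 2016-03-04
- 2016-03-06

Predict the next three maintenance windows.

Gaps: 2, 2, 3, 2, 2 days — not constant, but cyclic with period 3.
The events fall on every Wednesday, Friday and Sunday.
The following Wednesday is 2016-03-09.
The following Friday is 2016-03-11.
The following Sunday is 2016-03-13.

2016-03-09, 2016-03-11, 2016-03-13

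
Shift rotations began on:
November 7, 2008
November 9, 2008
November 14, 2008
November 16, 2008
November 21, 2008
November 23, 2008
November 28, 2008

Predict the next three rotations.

November 30, 2008; December 5, 2008; December 7, 2008

Every event lands on a Friday or Sunday (gaps cycle 2, 5, 2, 5, 2, 5).
So the schedule is: every Friday and Sunday.
The following Sunday is November 30, 2008.
Next Friday: December 5, 2008.
Next Sunday: December 7, 2008.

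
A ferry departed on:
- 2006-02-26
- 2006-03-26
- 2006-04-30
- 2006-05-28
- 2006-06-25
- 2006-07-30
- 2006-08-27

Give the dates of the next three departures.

2006-09-24, 2006-10-29, 2006-11-26

All Sundays; the gaps (28, 35, 28, 28, 35, 28) vary with month length.
This is the last Sunday of each month.
September 2006 ends with Sunday 2006-09-24.
October 2006 ends with Sunday 2006-10-29.
November 2006 ends with Sunday 2006-11-26.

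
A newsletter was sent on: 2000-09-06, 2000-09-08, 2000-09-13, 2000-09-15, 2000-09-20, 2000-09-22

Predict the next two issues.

Gaps: 2, 5, 2, 5, 2 days — not constant, but cyclic with period 2.
The events fall on every Wednesday and Friday.
The following Wednesday is 2000-09-27.
Next Friday: 2000-09-29.

2000-09-27, 2000-09-29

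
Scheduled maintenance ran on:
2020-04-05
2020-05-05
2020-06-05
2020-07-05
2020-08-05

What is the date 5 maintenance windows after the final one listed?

2021-01-05

Gaps: 30, 31, 30, 31 days — not constant. Every event is on the 5th of the month.
Pattern: the 5th of each month.
September 2020: 2020-09-05.
October 2020: 2020-10-05.
Next: November 2020 → 2020-11-05.
December 2020: 2020-12-05.
January 2021: 2021-01-05.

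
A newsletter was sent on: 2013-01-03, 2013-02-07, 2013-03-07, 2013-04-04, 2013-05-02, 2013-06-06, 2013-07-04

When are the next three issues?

2013-08-01, 2013-09-05, 2013-10-03

All dates are Thursdays, 35, 28, 28, 28, 35, 28 days apart.
Specifically, the 1st Thursday of each month.
August 2013 — 1st Thursday is 2013-08-01.
1st Thursday of September 2013: 2013-09-05.
1st Thursday of October 2013: 2013-10-03.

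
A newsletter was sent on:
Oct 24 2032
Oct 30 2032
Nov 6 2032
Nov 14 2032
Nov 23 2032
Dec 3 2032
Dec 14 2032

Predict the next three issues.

Dec 26 2032, Jan 8 2033, Jan 22 2033

Intervals are 6, 7, 8, 9, 10, 11 days — an arithmetic progression with common difference 1.
Next gap: 12 days. Dec 14 2032 + 12 days = Dec 26 2032.
Next gap: 13 days. Dec 26 2032 + 13 days = Jan 8 2033.
Next gap: 14 days. Jan 8 2033 + 14 days = Jan 22 2033.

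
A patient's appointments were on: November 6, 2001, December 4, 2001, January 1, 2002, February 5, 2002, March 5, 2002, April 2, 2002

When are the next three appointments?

May 7, 2002; June 4, 2002; July 2, 2002

Gaps: 28, 28, 35, 28, 28 days — a mix of 28 and 35. Every date is a Tuesday.
Each is the 1st Tuesday of its month.
May 2002 — 1st Tuesday is May 7, 2002.
1st Tuesday of June 2002: June 4, 2002.
1st Tuesday of July 2002: July 2, 2002.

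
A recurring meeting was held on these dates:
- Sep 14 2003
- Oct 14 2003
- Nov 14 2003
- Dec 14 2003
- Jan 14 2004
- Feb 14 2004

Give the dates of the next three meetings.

Mar 14 2004, Apr 14 2004, May 14 2004

Gaps: 30, 31, 30, 31, 31 days — not constant. Every event is on the 14th of the month.
Pattern: the 14th of each month.
Next: March 2004 → Mar 14 2004.
April 2004: Apr 14 2004.
Next: May 2004 → May 14 2004.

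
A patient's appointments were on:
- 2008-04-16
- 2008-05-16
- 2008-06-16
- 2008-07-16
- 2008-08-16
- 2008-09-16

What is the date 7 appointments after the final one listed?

Each date is the 16th; the gaps (30, 31, 30, 31, 31) track the month lengths.
The rule is the 16th of each month.
October 2008: 2008-10-16.
November 2008: 2008-11-16.
Next: December 2008 → 2008-12-16.
Next: January 2009 → 2009-01-16.
Next: February 2009 → 2009-02-16.
Next: March 2009 → 2009-03-16.
April 2009: 2009-04-16.

2009-04-16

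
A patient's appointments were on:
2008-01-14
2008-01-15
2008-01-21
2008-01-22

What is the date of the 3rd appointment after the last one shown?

Gaps: 1, 6, 1 days — not constant, but cyclic with period 2.
The events fall on every Monday and Tuesday.
The following Monday is 2008-01-28.
The following Tuesday is 2008-01-29.
The following Monday is 2008-02-04.

2008-02-04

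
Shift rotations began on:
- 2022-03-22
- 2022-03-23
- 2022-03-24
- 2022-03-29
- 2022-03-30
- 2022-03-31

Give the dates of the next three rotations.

2022-04-05, 2022-04-06, 2022-04-07

The gap pattern 1, 1, 5, 1, 1 repeats every 3 events.
These are the Tuesdays, Wednesdays and Thursdays of each week.
The following Tuesday is 2022-04-05.
Next Wednesday: 2022-04-06.
Next Thursday: 2022-04-07.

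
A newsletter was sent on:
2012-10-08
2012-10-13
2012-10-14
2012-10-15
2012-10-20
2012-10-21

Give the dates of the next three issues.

2012-10-22, 2012-10-27, 2012-10-28

Gaps: 5, 1, 1, 5, 1 days — not constant, but cyclic with period 3.
The events fall on every Monday, Saturday and Sunday.
The following Monday is 2012-10-22.
Next Saturday: 2012-10-27.
The following Sunday is 2012-10-28.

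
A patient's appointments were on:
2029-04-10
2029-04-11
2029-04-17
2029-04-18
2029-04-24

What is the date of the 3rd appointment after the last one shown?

2029-05-02

Every event lands on a Tuesday or Wednesday (gaps cycle 1, 6, 1, 6).
So the schedule is: every Tuesday and Wednesday.
Next Wednesday: 2029-04-25.
Next Tuesday: 2029-05-01.
Next Wednesday: 2029-05-02.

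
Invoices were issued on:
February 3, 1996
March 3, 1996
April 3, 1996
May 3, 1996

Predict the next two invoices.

Each date is the 3rd; the gaps (29, 31, 30) track the month lengths.
The rule is the 3rd of each month.
Next: June 1996 → June 3, 1996.
July 1996: July 3, 1996.

June 3, 1996; July 3, 1996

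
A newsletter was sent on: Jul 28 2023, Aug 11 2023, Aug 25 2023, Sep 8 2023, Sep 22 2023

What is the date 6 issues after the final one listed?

The spacing is 14, 14, 14, 14 days — always 14 days.
Sep 22 2023 + 14 days = Oct 6 2023.
Oct 6 2023 + 14 days = Oct 20 2023.
Oct 20 2023 + 14 days = Nov 3 2023.
Nov 3 2023 + 14 days = Nov 17 2023.
Nov 17 2023 + 14 days = Dec 1 2023.
Dec 1 2023 + 14 days = Dec 15 2023.

Dec 15 2023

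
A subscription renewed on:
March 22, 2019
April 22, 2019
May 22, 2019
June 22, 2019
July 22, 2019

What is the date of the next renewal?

August 22, 2019

The day-of-month is always 22 (31, 30, 31, 30 days between events).
So this recurs on the 22nd of each month.
August 2019: August 22, 2019.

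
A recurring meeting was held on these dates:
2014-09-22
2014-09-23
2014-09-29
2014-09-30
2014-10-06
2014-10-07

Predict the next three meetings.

2014-10-13, 2014-10-14, 2014-10-20

The gap pattern 1, 6, 1, 6, 1 repeats every 2 events.
These are the Mondays and Tuesdays of each week.
Next Monday: 2014-10-13.
Next Tuesday: 2014-10-14.
The following Monday is 2014-10-20.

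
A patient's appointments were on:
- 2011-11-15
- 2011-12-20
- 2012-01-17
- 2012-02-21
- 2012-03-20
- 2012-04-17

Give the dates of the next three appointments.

These are Tuesdays at 28- or 35-day spacing (35, 28, 35, 28, 28).
The pattern: 3rd Tuesday of the month.
May 2012 — 3rd Tuesday is 2012-05-15.
3rd Tuesday of June 2012: 2012-06-19.
July 2012 — 3rd Tuesday is 2012-07-17.

2012-05-15, 2012-06-19, 2012-07-17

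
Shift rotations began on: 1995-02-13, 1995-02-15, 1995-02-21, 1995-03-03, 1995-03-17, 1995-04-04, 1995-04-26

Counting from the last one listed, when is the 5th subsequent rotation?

Intervals are 2, 6, 10, 14, 18, 22 days — an arithmetic progression with common difference 4.
Next gap: 26 days. 1995-04-26 + 26 days = 1995-05-22.
Next gap: 30 days. 1995-05-22 + 30 days = 1995-06-21.
Next gap: 34 days. 1995-06-21 + 34 days = 1995-07-25.
Next gap: 38 days. 1995-07-25 + 38 days = 1995-09-01.
Next gap: 42 days. 1995-09-01 + 42 days = 1995-10-13.

1995-10-13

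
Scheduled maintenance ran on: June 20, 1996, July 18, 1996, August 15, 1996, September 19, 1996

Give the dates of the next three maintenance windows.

Gaps: 28, 28, 35 days — a mix of 28 and 35. Every date is a Thursday.
Each is the 3rd Thursday of its month.
3rd Thursday of October 1996: October 17, 1996.
November 1996 — 3rd Thursday is November 21, 1996.
3rd Thursday of December 1996: December 19, 1996.

October 17, 1996; November 21, 1996; December 19, 1996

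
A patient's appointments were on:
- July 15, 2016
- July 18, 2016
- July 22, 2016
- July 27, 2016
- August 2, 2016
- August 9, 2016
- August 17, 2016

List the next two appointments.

August 26, 2016; September 5, 2016

Gaps: 3, 4, 5, 6, 7, 8 days — each gap is 1 larger than the previous one.
Next gap: 9 days. August 17, 2016 + 9 days = August 26, 2016.
Next gap: 10 days. August 26, 2016 + 10 days = September 5, 2016.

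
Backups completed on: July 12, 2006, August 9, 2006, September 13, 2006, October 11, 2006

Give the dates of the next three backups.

November 8, 2006; December 13, 2006; January 10, 2007

Gaps: 28, 35, 28 days — a mix of 28 and 35. Every date is a Wednesday.
Each is the 2nd Wednesday of its month.
November 2006 — 2nd Wednesday is November 8, 2006.
2nd Wednesday of December 2006: December 13, 2006.
2nd Wednesday of January 2007: January 10, 2007.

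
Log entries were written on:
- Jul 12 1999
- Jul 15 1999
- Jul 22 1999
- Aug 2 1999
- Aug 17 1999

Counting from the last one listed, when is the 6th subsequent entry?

The spacing grows by 4 each time: 3, 7, 11, 15 days.
Next gap: 19 days. Aug 17 1999 + 19 days = Sep 5 1999.
Next gap: 23 days. Sep 5 1999 + 23 days = Sep 28 1999.
Next gap: 27 days. Sep 28 1999 + 27 days = Oct 25 1999.
Next gap: 31 days. Oct 25 1999 + 31 days = Nov 25 1999.
Next gap: 35 days. Nov 25 1999 + 35 days = Dec 30 1999.
Next gap: 39 days. Dec 30 1999 + 39 days = Feb 7 2000.

Feb 7 2000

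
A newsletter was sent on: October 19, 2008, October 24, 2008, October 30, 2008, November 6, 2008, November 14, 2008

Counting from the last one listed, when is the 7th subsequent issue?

Intervals are 5, 6, 7, 8 days — an arithmetic progression with common difference 1.
Next gap: 9 days. November 14, 2008 + 9 days = November 23, 2008.
Next gap: 10 days. November 23, 2008 + 10 days = December 3, 2008.
Next gap: 11 days. December 3, 2008 + 11 days = December 14, 2008.
Next gap: 12 days. December 14, 2008 + 12 days = December 26, 2008.
Next gap: 13 days. December 26, 2008 + 13 days = January 8, 2009.
Next gap: 14 days. January 8, 2009 + 14 days = January 22, 2009.
Next gap: 15 days. January 22, 2009 + 15 days = February 6, 2009.

February 6, 2009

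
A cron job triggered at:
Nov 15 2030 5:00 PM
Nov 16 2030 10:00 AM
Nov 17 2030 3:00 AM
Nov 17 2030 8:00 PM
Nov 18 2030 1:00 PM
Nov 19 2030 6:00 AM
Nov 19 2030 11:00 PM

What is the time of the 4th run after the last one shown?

Gaps: 17, 17, 17, 17, 17, 17 hours — each event is 17 hours after the previous one.
Nov 19 2030 11:00 PM + 17 h = Nov 20 2030 4:00 PM.
Nov 20 2030 4:00 PM + 17 h = Nov 21 2030 9:00 AM.
Nov 21 2030 9:00 AM + 17 h = Nov 22 2030 2:00 AM.
Nov 22 2030 2:00 AM + 17 h = Nov 22 2030 7:00 PM.

Nov 22 2030 7:00 PM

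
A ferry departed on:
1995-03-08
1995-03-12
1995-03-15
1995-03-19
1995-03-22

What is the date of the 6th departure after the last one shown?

1995-04-12

Gaps: 4, 3, 4, 3 days — not constant, but cyclic with period 2.
The events fall on every Wednesday and Sunday.
Next Sunday: 1995-03-26.
The following Wednesday is 1995-03-29.
Next Sunday: 1995-04-02.
The following Wednesday is 1995-04-05.
The following Sunday is 1995-04-09.
Next Wednesday: 1995-04-12.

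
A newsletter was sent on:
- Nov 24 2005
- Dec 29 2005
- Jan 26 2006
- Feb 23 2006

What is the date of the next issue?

Mar 30 2006

Every date is a Thursday; gaps 35, 28, 28 days.
Each is the last Thursday of its month (at least one falls on the 29th or later, ruling out '4th Thursday').
March 2006 ends with Thursday Mar 30 2006.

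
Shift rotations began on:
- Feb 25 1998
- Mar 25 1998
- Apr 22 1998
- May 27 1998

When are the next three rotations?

All dates are Wednesdays, 28, 28, 35 days apart.
Specifically, the 4th Wednesday of each month.
June 1998 — 4th Wednesday is Jun 24 1998.
4th Wednesday of July 1998: Jul 22 1998.
August 1998 — 4th Wednesday is Aug 26 1998.

Jun 24 1998, Jul 22 1998, Aug 26 1998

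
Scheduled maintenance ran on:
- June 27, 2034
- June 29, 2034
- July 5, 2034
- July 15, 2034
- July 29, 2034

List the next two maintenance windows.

Gaps: 2, 6, 10, 14 days — each gap is 4 larger than the previous one.
Next gap: 18 days. July 29, 2034 + 18 days = August 16, 2034.
Next gap: 22 days. August 16, 2034 + 22 days = September 7, 2034.

August 16, 2034; September 7, 2034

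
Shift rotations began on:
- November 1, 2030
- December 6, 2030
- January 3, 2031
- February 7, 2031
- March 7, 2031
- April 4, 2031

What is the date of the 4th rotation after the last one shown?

August 1, 2031

All dates are Fridays, 35, 28, 35, 28, 28 days apart.
Specifically, the 1st Friday of each month.
May 2031 — 1st Friday is May 2, 2031.
1st Friday of June 2031: June 6, 2031.
1st Friday of July 2031: July 4, 2031.
1st Friday of August 2031: August 1, 2031.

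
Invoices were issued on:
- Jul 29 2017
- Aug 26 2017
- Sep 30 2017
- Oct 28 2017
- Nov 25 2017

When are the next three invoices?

Dec 30 2017, Jan 27 2018, Feb 24 2018

Every date is a Saturday; gaps 28, 35, 28, 28 days.
Each is the last Saturday of its month (at least one falls on the 29th or later, ruling out '4th Saturday').
December 2017 ends with Saturday Dec 30 2017.
January 2018 ends with Saturday Jan 27 2018.
Last Saturday of February 2018: Feb 24 2018.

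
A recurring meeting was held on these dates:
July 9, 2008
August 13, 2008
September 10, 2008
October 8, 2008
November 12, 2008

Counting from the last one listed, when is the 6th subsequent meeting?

All dates are Wednesdays, 35, 28, 28, 35 days apart.
Specifically, the 2nd Wednesday of each month.
2nd Wednesday of December 2008: December 10, 2008.
January 2009 — 2nd Wednesday is January 14, 2009.
2nd Wednesday of February 2009: February 11, 2009.
2nd Wednesday of March 2009: March 11, 2009.
April 2009 — 2nd Wednesday is April 8, 2009.
2nd Wednesday of May 2009: May 13, 2009.

May 13, 2009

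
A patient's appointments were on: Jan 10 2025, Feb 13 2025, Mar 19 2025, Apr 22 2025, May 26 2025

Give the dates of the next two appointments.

Jun 29 2025, Aug 2 2025

Every event comes 34 days after the last (34, 34, 34, 34).
May 26 2025 + 34 days = Jun 29 2025.
Jun 29 2025 + 34 days = Aug 2 2025.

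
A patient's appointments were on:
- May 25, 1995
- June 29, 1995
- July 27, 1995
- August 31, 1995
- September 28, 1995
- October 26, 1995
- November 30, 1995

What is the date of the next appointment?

All Thursdays; the gaps (35, 28, 35, 28, 28, 35) vary with month length.
This is the last Thursday of each month.
December 1995 ends with Thursday December 28, 1995.

December 28, 1995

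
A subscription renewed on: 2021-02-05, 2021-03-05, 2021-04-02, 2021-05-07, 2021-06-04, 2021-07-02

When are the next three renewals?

2021-08-06, 2021-09-03, 2021-10-01

All dates are Fridays, 28, 28, 35, 28, 28 days apart.
Specifically, the 1st Friday of each month.
August 2021 — 1st Friday is 2021-08-06.
September 2021 — 1st Friday is 2021-09-03.
1st Friday of October 2021: 2021-10-01.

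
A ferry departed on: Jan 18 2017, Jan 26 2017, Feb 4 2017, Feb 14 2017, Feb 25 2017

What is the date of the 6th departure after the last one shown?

Gaps: 8, 9, 10, 11 days — each gap is 1 larger than the previous one.
Next gap: 12 days. Feb 25 2017 + 12 days = Mar 9 2017.
Next gap: 13 days. Mar 9 2017 + 13 days = Mar 22 2017.
Next gap: 14 days. Mar 22 2017 + 14 days = Apr 5 2017.
Next gap: 15 days. Apr 5 2017 + 15 days = Apr 20 2017.
Next gap: 16 days. Apr 20 2017 + 16 days = May 6 2017.
Next gap: 17 days. May 6 2017 + 17 days = May 23 2017.

May 23 2017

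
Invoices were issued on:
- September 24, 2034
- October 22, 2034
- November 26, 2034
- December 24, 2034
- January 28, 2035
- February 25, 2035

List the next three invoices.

All dates are Sundays, 28, 35, 28, 35, 28 days apart.
Specifically, the 4th Sunday of each month.
March 2035 — 4th Sunday is March 25, 2035.
4th Sunday of April 2035: April 22, 2035.
4th Sunday of May 2035: May 27, 2035.

March 25, 2035; April 22, 2035; May 27, 2035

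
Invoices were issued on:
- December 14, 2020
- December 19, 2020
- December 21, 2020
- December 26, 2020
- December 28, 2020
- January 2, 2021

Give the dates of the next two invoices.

The gap pattern 5, 2, 5, 2, 5 repeats every 2 events.
These are the Mondays and Saturdays of each week.
Next Monday: January 4, 2021.
Next Saturday: January 9, 2021.

January 4, 2021; January 9, 2021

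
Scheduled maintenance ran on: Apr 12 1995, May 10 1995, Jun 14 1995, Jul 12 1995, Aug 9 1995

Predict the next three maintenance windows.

Sep 13 1995, Oct 11 1995, Nov 8 1995

These are Wednesdays at 28- or 35-day spacing (28, 35, 28, 28).
The pattern: 2nd Wednesday of the month.
September 1995 — 2nd Wednesday is Sep 13 1995.
2nd Wednesday of October 1995: Oct 11 1995.
2nd Wednesday of November 1995: Nov 8 1995.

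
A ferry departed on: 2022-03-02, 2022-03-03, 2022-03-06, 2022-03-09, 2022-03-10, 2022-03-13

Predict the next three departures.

2022-03-16, 2022-03-17, 2022-03-20

The gap pattern 1, 3, 3, 1, 3 repeats every 3 events.
These are the Wednesdays, Thursdays and Sundays of each week.
The following Wednesday is 2022-03-16.
Next Thursday: 2022-03-17.
Next Sunday: 2022-03-20.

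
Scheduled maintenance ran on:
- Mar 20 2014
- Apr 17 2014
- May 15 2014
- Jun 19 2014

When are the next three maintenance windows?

Gaps: 28, 28, 35 days — a mix of 28 and 35. Every date is a Thursday.
Each is the 3rd Thursday of its month.
July 2014 — 3rd Thursday is Jul 17 2014.
3rd Thursday of August 2014: Aug 21 2014.
3rd Thursday of September 2014: Sep 18 2014.

Jul 17 2014, Aug 21 2014, Sep 18 2014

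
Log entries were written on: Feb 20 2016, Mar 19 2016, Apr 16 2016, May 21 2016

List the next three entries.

Jun 18 2016, Jul 16 2016, Aug 20 2016

All dates are Saturdays, 28, 28, 35 days apart.
Specifically, the 3rd Saturday of each month.
3rd Saturday of June 2016: Jun 18 2016.
3rd Saturday of July 2016: Jul 16 2016.
August 2016 — 3rd Saturday is Aug 20 2016.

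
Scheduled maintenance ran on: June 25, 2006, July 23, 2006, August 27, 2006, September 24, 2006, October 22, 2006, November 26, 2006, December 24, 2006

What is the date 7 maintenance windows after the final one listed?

July 22, 2007

Gaps: 28, 35, 28, 28, 35, 28 days — a mix of 28 and 35. Every date is a Sunday.
Each is the 4th Sunday of its month.
4th Sunday of January 2007: January 28, 2007.
4th Sunday of February 2007: February 25, 2007.
March 2007 — 4th Sunday is March 25, 2007.
4th Sunday of April 2007: April 22, 2007.
4th Sunday of May 2007: May 27, 2007.
June 2007 — 4th Sunday is June 24, 2007.
July 2007 — 4th Sunday is July 22, 2007.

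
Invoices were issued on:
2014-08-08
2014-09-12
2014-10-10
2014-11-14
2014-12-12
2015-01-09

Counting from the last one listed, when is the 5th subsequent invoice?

These are Fridays at 28- or 35-day spacing (35, 28, 35, 28, 28).
The pattern: 2nd Friday of the month.
2nd Friday of February 2015: 2015-02-13.
2nd Friday of March 2015: 2015-03-13.
2nd Friday of April 2015: 2015-04-10.
2nd Friday of May 2015: 2015-05-08.
June 2015 — 2nd Friday is 2015-06-12.

2015-06-12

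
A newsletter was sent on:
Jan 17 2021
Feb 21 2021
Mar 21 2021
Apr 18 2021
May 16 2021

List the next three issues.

Gaps: 35, 28, 28, 28 days — a mix of 28 and 35. Every date is a Sunday.
Each is the 3rd Sunday of its month.
3rd Sunday of June 2021: Jun 20 2021.
3rd Sunday of July 2021: Jul 18 2021.
August 2021 — 3rd Sunday is Aug 15 2021.

Jun 20 2021, Jul 18 2021, Aug 15 2021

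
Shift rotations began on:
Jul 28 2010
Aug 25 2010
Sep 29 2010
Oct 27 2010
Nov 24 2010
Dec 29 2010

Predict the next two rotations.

These are Wednesdays with 28, 35, 28, 28, 35-day gaps.
Each is the final Wednesday of its month — Sep 29 2010 is past the 28th, so '4th Wednesday' doesn't fit.
Last Wednesday of January 2011: Jan 26 2011.
Last Wednesday of February 2011: Feb 23 2011.

Jan 26 2011, Feb 23 2011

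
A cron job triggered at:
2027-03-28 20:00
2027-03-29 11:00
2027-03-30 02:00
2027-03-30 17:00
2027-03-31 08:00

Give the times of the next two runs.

2027-03-31 23:00, 2027-04-01 14:00

Spacing: 15, 15, 15, 15 h — constant 15 h.
2027-03-31 08:00 + 15 h = 2027-03-31 23:00.
2027-03-31 23:00 + 15 h = 2027-04-01 14:00.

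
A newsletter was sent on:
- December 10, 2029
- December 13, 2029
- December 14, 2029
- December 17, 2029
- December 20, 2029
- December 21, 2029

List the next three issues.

December 24, 2029; December 27, 2029; December 28, 2029

Every event lands on a Monday or Thursday or Friday (gaps cycle 3, 1, 3, 3, 1).
So the schedule is: every Monday, Thursday and Friday.
Next Monday: December 24, 2029.
Next Thursday: December 27, 2029.
The following Friday is December 28, 2029.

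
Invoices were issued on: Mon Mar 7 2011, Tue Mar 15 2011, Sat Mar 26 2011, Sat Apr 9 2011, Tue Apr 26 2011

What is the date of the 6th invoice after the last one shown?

Gaps: 8, 11, 14, 17 days — each gap is 3 larger than the previous one.
Next gap: 20 days. Tue Apr 26 2011 + 20 days = Mon May 16 2011.
Next gap: 23 days. Mon May 16 2011 + 23 days = Wed Jun 8 2011.
Next gap: 26 days. Wed Jun 8 2011 + 26 days = Mon Jul 4 2011.
Next gap: 29 days. Mon Jul 4 2011 + 29 days = Tue Aug 2 2011.
Next gap: 32 days. Tue Aug 2 2011 + 32 days = Sat Sep 3 2011.
Next gap: 35 days. Sat Sep 3 2011 + 35 days = Sat Oct 8 2011.

Sat Oct 8 2011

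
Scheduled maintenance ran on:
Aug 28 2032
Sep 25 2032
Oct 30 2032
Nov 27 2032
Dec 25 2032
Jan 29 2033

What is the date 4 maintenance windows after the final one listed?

May 28 2033

All Saturdays; the gaps (28, 35, 28, 28, 35) vary with month length.
This is the last Saturday of each month.
Last Saturday of February 2033: Feb 26 2033.
March 2033 ends with Saturday Mar 26 2033.
April 2033 ends with Saturday Apr 30 2033.
Last Saturday of May 2033: May 28 2033.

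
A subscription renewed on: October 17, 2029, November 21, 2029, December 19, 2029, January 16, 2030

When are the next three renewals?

February 20, 2030; March 20, 2030; April 17, 2030

Gaps: 35, 28, 28 days — a mix of 28 and 35. Every date is a Wednesday.
Each is the 3rd Wednesday of its month.
February 2030 — 3rd Wednesday is February 20, 2030.
3rd Wednesday of March 2030: March 20, 2030.
3rd Wednesday of April 2030: April 17, 2030.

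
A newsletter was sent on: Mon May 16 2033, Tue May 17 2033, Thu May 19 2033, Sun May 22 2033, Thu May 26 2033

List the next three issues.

The spacing grows by 1 each time: 1, 2, 3, 4 days.
Next gap: 5 days. Thu May 26 2033 + 5 days = Tue May 31 2033.
Next gap: 6 days. Tue May 31 2033 + 6 days = Mon Jun 6 2033.
Next gap: 7 days. Mon Jun 6 2033 + 7 days = Mon Jun 13 2033.

Tue May 31 2033, Mon Jun 6 2033, Mon Jun 13 2033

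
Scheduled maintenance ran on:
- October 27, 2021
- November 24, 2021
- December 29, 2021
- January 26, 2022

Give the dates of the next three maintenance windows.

February 23, 2022; March 30, 2022; April 27, 2022

All Wednesdays; the gaps (28, 35, 28) vary with month length.
This is the last Wednesday of each month.
Last Wednesday of February 2022: February 23, 2022.
Last Wednesday of March 2022: March 30, 2022.
April 2022 ends with Wednesday April 27, 2022.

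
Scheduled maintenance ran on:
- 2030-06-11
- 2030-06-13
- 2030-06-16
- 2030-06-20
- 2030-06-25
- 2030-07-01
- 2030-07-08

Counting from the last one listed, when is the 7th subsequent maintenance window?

Gaps: 2, 3, 4, 5, 6, 7 days — each gap is 1 larger than the previous one.
Next gap: 8 days. 2030-07-08 + 8 days = 2030-07-16.
Next gap: 9 days. 2030-07-16 + 9 days = 2030-07-25.
Next gap: 10 days. 2030-07-25 + 10 days = 2030-08-04.
Next gap: 11 days. 2030-08-04 + 11 days = 2030-08-15.
Next gap: 12 days. 2030-08-15 + 12 days = 2030-08-27.
Next gap: 13 days. 2030-08-27 + 13 days = 2030-09-09.
Next gap: 14 days. 2030-09-09 + 14 days = 2030-09-23.

2030-09-23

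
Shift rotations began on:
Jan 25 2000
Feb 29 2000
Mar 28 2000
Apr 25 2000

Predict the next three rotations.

May 30 2000, Jun 27 2000, Jul 25 2000

Every date is a Tuesday; gaps 35, 28, 28 days.
Each is the last Tuesday of its month (at least one falls on the 29th or later, ruling out '4th Tuesday').
Last Tuesday of May 2000: May 30 2000.
Last Tuesday of June 2000: Jun 27 2000.
Last Tuesday of July 2000: Jul 25 2000.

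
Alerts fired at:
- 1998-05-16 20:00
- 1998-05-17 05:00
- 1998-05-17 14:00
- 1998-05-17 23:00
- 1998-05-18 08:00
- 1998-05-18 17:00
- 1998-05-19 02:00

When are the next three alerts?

The interval is a steady 9 hours (9, 9, 9, 9, 9, 9).
1998-05-19 02:00 + 9 h = 1998-05-19 11:00.
1998-05-19 11:00 + 9 h = 1998-05-19 20:00.
1998-05-19 20:00 + 9 h = 1998-05-20 05:00.

1998-05-19 11:00, 1998-05-19 20:00, 1998-05-20 05:00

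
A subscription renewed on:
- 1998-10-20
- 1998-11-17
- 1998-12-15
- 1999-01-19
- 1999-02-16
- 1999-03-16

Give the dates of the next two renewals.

Gaps: 28, 28, 35, 28, 28 days — a mix of 28 and 35. Every date is a Tuesday.
Each is the 3rd Tuesday of its month.
3rd Tuesday of April 1999: 1999-04-20.
May 1999 — 3rd Tuesday is 1999-05-18.

1999-04-20, 1999-05-18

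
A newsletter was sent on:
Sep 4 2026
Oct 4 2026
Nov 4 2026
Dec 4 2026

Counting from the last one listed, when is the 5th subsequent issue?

The day-of-month is always 4 (30, 31, 30 days between events).
So this recurs on the 4th of each month.
Next: January 2027 → Jan 4 2027.
Next: February 2027 → Feb 4 2027.
Next: March 2027 → Mar 4 2027.
April 2027: Apr 4 2027.
May 2027: May 4 2027.

May 4 2027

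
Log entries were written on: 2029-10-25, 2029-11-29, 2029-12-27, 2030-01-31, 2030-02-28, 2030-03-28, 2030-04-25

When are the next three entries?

2030-05-30, 2030-06-27, 2030-07-25

All Thursdays; the gaps (35, 28, 35, 28, 28, 28) vary with month length.
This is the last Thursday of each month.
May 2030 ends with Thursday 2030-05-30.
June 2030 ends with Thursday 2030-06-27.
Last Thursday of July 2030: 2030-07-25.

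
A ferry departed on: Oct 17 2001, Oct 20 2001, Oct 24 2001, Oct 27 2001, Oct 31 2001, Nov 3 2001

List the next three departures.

Nov 7 2001, Nov 10 2001, Nov 14 2001

Gaps: 3, 4, 3, 4, 3 days — not constant, but cyclic with period 2.
The events fall on every Wednesday and Saturday.
The following Wednesday is Nov 7 2001.
Next Saturday: Nov 10 2001.
The following Wednesday is Nov 14 2001.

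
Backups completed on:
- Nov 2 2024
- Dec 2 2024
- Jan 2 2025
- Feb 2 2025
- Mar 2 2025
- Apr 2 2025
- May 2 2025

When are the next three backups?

Jun 2 2025, Jul 2 2025, Aug 2 2025

Each date is the 2nd; the gaps (30, 31, 31, 28, 31, 30) track the month lengths.
The rule is the 2nd of each month.
June 2025: Jun 2 2025.
Next: July 2025 → Jul 2 2025.
Next: August 2025 → Aug 2 2025.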